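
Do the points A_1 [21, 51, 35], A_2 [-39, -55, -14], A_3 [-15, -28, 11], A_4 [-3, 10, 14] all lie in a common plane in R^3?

No

A normal to the plane through A_1, A_2, A_3 is n = A_1A_2 × A_1A_3 = (-1327, 324, 924).
The plane has equation n·P = 20997. For A_4: n·A_4 = 20157.
20157 ≠ 20997, so A_4 is off the plane.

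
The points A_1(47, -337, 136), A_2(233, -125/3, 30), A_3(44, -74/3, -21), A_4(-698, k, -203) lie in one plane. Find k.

17/3

Normal to plane A_1A_2A_3: n = (-13260, 29520, 58980); plane equation n·P = -2550180.
Requiring n·A_4 = -2550180: (29520)k + (-2717460) = -2550180.
So k = 17/3.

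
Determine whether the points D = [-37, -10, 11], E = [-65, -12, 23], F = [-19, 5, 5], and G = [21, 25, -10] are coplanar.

Yes

The four points are coplanar iff the 3×3 determinant with rows DE, DF, DG is zero.
Rows: (-28, -2, 12), (18, 15, -6), (58, 35, -21).
Expanding along the first row: (-28)(-105) − (-2)(-30) + (12)(-240) = 0.
Zero determinant ⇒ coplanar.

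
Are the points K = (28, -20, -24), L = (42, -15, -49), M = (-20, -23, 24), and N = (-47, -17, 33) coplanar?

No

The four points are coplanar iff the 3×3 determinant with rows KL, KM, KN is zero.
Rows: (14, 5, -25), (-48, -3, 48), (-75, 3, 57).
Expanding along the first row: (14)(-315) − (5)(864) + (-25)(-369) = 495.
Nonzero ⇒ not coplanar.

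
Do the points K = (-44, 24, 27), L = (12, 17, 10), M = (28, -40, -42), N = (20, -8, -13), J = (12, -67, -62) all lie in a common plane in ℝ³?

The plane through K, L, M has normal n = KL × KM = (-605, 2640, -3080) and equation n·P = 6820.
Checking the remaining points: n·N = 6820, n·J = 6820.
All equal 6820, so all 5 points lie in one plane.

Yes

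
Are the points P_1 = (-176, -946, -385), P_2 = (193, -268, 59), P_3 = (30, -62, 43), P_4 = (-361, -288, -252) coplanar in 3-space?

Yes

A normal to the plane through P_1, P_2, P_3 is n = P_1P_2 × P_1P_3 = (-102312, -66468, 186528).
The plane has equation n·P = 9072360. For P_4: n·P_4 = 9072360.
Equal, so P_4 lies in the plane and all four are coplanar.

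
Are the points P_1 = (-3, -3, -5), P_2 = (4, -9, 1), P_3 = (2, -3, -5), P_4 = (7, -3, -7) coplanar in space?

With P_1 as base: P_1P_2 = (7, -6, 6), P_1P_3 = (5, 0, 0), P_1P_4 = (10, 0, -2).
P_1P_3 × P_1P_4 = (0, 10, 0).
P_1P_2 · (P_1P_3 × P_1P_4) = -60.
Since -60 ≠ 0, the four points are not coplanar.

No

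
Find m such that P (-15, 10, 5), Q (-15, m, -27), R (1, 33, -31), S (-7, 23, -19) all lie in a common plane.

18

Normal to plane PRS: n = (-84, 96, 24); plane equation n·X = 2340.
Requiring n·Q = 2340: (96)m + (612) = 2340.
So m = 18.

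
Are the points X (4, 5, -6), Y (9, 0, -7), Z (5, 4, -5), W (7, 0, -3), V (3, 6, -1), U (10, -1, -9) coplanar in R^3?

No

The plane through X, Y, Z has normal n = XY × XZ = (-6, -6, 0) and equation n·P = -54.
Checking the remaining points: n·W = -42, n·V = -54, n·U = -54.
Since n·W = -42 ≠ -54, W is off the plane and the points are not all coplanar.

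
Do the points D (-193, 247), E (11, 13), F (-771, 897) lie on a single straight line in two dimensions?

No

DE = (204, -234), DF = (-578, 650).
det[DE; DF] = (204)(650) − (-234)(-578) = -2652.
The determinant is nonzero, so they are not collinear.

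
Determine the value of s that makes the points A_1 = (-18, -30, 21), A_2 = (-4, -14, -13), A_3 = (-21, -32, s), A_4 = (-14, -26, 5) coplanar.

Normal to plane A_1A_2A_4: n = (-120, 88, -8); plane equation n·P = -648.
Requiring n·A_3 = -648: (-8)s + (-296) = -648.
So s = 44.

44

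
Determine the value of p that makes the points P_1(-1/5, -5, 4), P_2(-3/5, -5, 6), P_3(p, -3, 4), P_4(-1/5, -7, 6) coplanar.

The points are coplanar iff P_1P_2 · (P_1P_3 × P_1P_4) = 0.
Expanding, this is linear in p: (-4)p + (-12/5) = 0.
So p = -3/5.

-3/5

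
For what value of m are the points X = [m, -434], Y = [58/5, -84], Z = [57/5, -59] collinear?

72/5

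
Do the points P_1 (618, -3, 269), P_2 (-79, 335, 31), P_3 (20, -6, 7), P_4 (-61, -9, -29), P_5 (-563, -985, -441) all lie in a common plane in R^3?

The plane through P_1, P_2, P_3 has normal n = P_1P_2 × P_1P_3 = (-89270, -40290, 204215) and equation n·P = -114155.
Checking the remaining points: n·P_4 = -114155, n·P_5 = -114155.
All equal -114155, so all 5 points lie in one plane.

Yes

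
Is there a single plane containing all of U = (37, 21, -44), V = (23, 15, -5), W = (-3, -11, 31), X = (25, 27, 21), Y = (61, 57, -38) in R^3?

No

The plane through U, V, W has normal n = UV × UW = (798, -510, 208) and equation n·P = 9664.
Checking the remaining points: n·X = 10548, n·Y = 11704.
Since n·X = 10548 ≠ 9664, X is off the plane and the points are not all coplanar.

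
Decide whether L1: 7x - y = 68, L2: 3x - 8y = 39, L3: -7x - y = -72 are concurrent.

No

Intersecting L1 and L2: solving the 2×2 system gives (x, y) = (505/53, -69/53).
Substitute into L3: (-7)(505/53) + (-1)(-69/53) = -3466/53.
But L3 requires -72 ≠ -3466/53, so the three lines have no common point.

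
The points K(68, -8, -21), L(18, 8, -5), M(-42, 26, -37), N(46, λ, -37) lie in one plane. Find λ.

Normal to plane KLM: n = (-800, -2560, 60); plane equation n·P = -35180.
Requiring n·N = -35180: (-2560)λ + (-39020) = -35180.
So λ = -3/2.

-3/2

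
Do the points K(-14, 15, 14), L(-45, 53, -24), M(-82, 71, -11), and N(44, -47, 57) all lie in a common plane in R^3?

A normal to the plane through K, L, M is n = KL × KM = (1178, 1809, 848).
The plane has equation n·P = 22515. For N: n·N = 15145.
15145 ≠ 22515, so N is off the plane.

No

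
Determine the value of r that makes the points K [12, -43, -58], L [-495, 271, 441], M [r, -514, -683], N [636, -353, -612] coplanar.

The points are coplanar iff KL · (KM × KN) = 0.
Expanding, this is linear in r: (19266)r + (-10095384) = 0.
So r = 524.

524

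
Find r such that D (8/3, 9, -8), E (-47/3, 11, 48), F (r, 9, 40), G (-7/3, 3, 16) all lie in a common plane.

-37/3

Normal to plane DEG: n = (384, 160, 120); plane equation n·P = 1504.
Requiring n·F = 1504: (384)r + (6240) = 1504.
So r = -37/3.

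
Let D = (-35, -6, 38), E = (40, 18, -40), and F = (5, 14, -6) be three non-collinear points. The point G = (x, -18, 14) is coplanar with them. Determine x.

-5

The plane through D, E, F has equation 504x + 180y + 540z = 1800.
Substituting G: (504)x + (4320) = 1800, so x = -5.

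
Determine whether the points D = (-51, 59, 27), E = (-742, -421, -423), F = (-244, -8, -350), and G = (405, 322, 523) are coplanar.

No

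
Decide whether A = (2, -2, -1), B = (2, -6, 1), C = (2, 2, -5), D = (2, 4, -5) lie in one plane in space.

Yes

A normal to the plane through A, B, C is n = AB × AC = (8, 0, 0).
The plane has equation n·P = 16. For D: n·D = 16.
Equal, so D lies in the plane and all four are coplanar.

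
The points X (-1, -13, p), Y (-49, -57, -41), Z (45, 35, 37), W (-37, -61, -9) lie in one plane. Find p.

The points are coplanar iff XY · (XZ × XW) = 0.
Expanding, this is linear in p: (1480)p + (-4440) = 0.
So p = 3.

3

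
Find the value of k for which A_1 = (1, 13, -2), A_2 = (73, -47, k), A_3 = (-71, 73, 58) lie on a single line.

Direction A_1A_3 = (-72, 60, 60). From the x-coordinate of A_2, the parameter along the line is τ = (73 − 1)/(-72) = -1.
Then k = (-2) + (-1)·(60) = -62.

-62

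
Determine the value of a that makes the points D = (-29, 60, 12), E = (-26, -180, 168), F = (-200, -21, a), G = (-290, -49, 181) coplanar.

129

The points are coplanar iff DE · (DF × DG) = 0.
Expanding, this is linear in a: (62967)a + (-8122743) = 0.
So a = 129.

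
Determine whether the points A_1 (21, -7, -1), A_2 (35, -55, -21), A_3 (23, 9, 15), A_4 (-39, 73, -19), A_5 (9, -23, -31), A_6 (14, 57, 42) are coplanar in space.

Yes

The plane through A_1, A_2, A_3 has normal n = A_1A_2 × A_1A_3 = (-448, -264, 320) and equation n·P = -7880.
Checking the remaining points: n·A_4 = -7880, n·A_5 = -7880, n·A_6 = -7880.
All equal -7880, so all 6 points lie in one plane.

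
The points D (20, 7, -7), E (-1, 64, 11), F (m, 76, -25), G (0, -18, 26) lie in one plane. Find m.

23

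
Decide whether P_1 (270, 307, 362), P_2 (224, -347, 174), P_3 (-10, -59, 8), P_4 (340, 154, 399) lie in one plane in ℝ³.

No

With P_1 as base: P_1P_2 = (-46, -654, -188), P_1P_3 = (-280, -366, -354), P_1P_4 = (70, -153, 37).
P_1P_3 × P_1P_4 = (-67704, -14420, 68460).
P_1P_2 · (P_1P_3 × P_1P_4) = -325416.
Since -325416 ≠ 0, the four points are not coplanar.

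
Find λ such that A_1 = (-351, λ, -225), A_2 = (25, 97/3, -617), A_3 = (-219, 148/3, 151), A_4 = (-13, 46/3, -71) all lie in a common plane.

95

Coplanarity ⇔ det[A_1A_2; A_1A_3; A_1A_4] = 0.
Expanding, this is linear in λ: (-104040)λ + (9883800) = 0.
So λ = 95.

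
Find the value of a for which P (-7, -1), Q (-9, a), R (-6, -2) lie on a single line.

1

Collinearity: (Q − P) must be parallel to (R − P) = (1, -1).
Cross-multiplying the components: (a − (-1))·(1) = (-2)·(-1).
Solving gives a = 1.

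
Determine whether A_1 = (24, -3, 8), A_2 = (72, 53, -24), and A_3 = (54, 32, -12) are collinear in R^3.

Yes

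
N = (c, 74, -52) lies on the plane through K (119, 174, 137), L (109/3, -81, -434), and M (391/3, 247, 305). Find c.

A normal to the plane is n = KL × KM = (-1157, 22250/3, -9434/3).
N lies in the plane iff n · KN = 0.
This gives (-1157)c + (-28925/3) = 0, so c = -25/3.

-25/3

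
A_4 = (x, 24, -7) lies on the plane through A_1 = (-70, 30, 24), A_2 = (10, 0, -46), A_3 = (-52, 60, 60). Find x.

Coplanarity requires A_1A_2 · (A_1A_3 × A_1A_4) = 0.
A_1A_2 = (80, -30, -70), A_1A_3 = (18, 30, 36); the triple product is linear in x with coefficient 1020 and constant term 5100.
Setting it to zero: x = -5.

-5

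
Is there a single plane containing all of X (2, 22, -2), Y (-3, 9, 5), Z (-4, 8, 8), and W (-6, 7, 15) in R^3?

Yes

With X as base: XY = (-5, -13, 7), XZ = (-6, -14, 10), XW = (-8, -15, 17).
XZ × XW = (-88, 22, -22).
XY · (XZ × XW) = 0.
The scalar triple product vanishes, so the four points are coplanar.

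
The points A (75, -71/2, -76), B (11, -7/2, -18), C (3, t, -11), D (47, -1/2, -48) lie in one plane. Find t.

-3/2

Normal to plane ABD: n = (-1134, 168, -1344); plane equation n·P = 11130.
Requiring n·C = 11130: (168)t + (11382) = 11130.
So t = -3/2.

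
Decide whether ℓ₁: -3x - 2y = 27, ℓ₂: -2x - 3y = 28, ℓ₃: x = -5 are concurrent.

Yes

Intersecting ℓ₁ and ℓ₂: solving the 2×2 system gives (x, y) = (-5, -6).
Substitute into ℓ₃: (1)(-5) + (0)(-6) = -5.
This equals -5, so (-5, -6) lies on all three lines and they are concurrent.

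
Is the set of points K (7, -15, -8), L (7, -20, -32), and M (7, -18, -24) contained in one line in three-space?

KL = (0, -5, -24), KM = (0, -3, -16).
Comparing components 2 and 3: (-5)(-16) − (-24)(-3) = 8 ≠ 0, so KL and KM are not parallel and the points are not collinear.

No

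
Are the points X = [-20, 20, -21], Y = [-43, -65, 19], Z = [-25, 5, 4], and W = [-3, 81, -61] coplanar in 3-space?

No

With X as base: XY = (-23, -85, 40), XZ = (-5, -15, 25), XW = (17, 61, -40).
XZ × XW = (-925, 225, -50).
XY · (XZ × XW) = 150.
Since 150 ≠ 0, the four points are not coplanar.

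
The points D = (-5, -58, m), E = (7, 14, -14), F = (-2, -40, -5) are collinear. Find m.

Direction EF = (-9, -54, 9). From the x-coordinate of D, the parameter along the line is τ = (-5 − 7)/(-9) = 4/3.
Then m = (-14) + 4/3·(9) = -2.

-2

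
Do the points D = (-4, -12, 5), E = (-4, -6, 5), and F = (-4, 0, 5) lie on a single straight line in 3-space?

Yes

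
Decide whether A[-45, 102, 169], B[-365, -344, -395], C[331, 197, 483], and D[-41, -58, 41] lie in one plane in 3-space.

With A as base: AB = (-320, -446, -564), AC = (376, 95, 314), AD = (4, -160, -128).
AC × AD = (38080, 49384, -60540).
AB · (AC × AD) = -66304.
Since -66304 ≠ 0, the four points are not coplanar.

No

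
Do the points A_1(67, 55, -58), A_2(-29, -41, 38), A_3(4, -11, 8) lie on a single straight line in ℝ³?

A_1A_2 = (-96, -96, 96), A_1A_3 = (-63, -66, 66).
Comparing components 3 and 1: (96)(-63) − (-96)(66) = 288 ≠ 0, so A_1A_2 and A_1A_3 are not parallel and the points are not collinear.

No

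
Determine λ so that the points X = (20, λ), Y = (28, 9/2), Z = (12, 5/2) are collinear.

Collinearity: (X − Y) must be parallel to (Z − Y) = (-16, -2).
Cross-multiplying the components: (λ − 9/2)·(-16) = (-8)·(-2).
Solving gives λ = 7/2.

7/2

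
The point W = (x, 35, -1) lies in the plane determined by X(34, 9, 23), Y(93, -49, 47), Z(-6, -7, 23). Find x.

The plane through X, Y, Z has equation 384x − 960y − 3264z = -70656.
Substituting W: (384)x + (-30336) = -70656, so x = -105.

-105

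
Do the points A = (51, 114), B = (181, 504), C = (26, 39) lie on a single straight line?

AB = (130, 390), AC = (-25, -75).
det[AB; AC] = (130)(-75) − (390)(-25) = 0.
The determinant is zero, so the points are collinear.

Yes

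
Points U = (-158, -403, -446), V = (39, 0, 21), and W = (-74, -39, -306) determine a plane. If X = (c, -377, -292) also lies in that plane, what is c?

-104

A normal to the plane is n = UV × UW = (-113568, 11648, 37856).
X lies in the plane iff n · UX = 0.
This gives (-113568)c + (-11811072) = 0, so c = -104.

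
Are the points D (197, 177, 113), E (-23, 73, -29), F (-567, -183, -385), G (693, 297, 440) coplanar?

A normal to the plane through D, E, F is n = DE × DF = (672, -1072, -256).
The plane has equation n·P = -86288. For G: n·G = 34672.
34672 ≠ -86288, so G is off the plane.

No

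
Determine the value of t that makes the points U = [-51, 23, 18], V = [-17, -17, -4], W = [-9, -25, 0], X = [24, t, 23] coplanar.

The points are coplanar iff UV · (UW × UX) = 0.
Expanding, this is linear in t: (-312)t + (-17784) = 0.
So t = -57.

-57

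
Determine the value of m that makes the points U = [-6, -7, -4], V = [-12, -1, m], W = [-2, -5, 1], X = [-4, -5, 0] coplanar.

2

The points are coplanar iff UV · (UW × UX) = 0.
Expanding, this is linear in m: (4)m + (-8) = 0.
So m = 2.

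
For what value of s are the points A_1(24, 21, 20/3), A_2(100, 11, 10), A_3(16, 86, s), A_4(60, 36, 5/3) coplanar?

-15

Normal to plane A_1A_2A_4: n = (0, 500, 1500); plane equation n·P = 20500.
Requiring n·A_3 = 20500: (1500)s + (43000) = 20500.
So s = -15.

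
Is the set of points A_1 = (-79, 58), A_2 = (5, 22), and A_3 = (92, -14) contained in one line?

A_1A_2 = (84, -36), A_1A_3 = (171, -72).
Twice the signed area of △A_1A_2A_3 is (84)(-72) − (-36)(171) = 108.
The area is nonzero, so the three points are not collinear.

No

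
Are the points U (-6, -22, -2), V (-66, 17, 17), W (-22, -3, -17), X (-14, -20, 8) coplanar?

A normal to the plane through U, V, W is n = UV × UW = (-946, -1204, -516).
The plane has equation n·P = 33196. For X: n·X = 33196.
Equal, so X lies in the plane and all four are coplanar.

Yes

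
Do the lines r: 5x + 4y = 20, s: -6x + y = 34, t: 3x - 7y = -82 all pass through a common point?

Yes

Intersecting r and s: solving the 2×2 system gives (x, y) = (-4, 10).
Substitute into t: (3)(-4) + (-7)(10) = -82.
This equals -82, so (-4, 10) lies on all three lines and they are concurrent.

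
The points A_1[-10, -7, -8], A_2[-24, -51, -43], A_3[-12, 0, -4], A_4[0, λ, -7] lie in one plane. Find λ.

The points are coplanar iff A_1A_2 · (A_1A_3 × A_1A_4) = 0.
Expanding, this is linear in λ: (126)λ + (1386) = 0.
So λ = -11.

-11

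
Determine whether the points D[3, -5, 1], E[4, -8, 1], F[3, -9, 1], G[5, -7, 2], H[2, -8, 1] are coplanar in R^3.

No

The plane through D, E, F has normal n = DE × DF = (0, 0, -4) and equation n·P = -4.
Checking the remaining points: n·G = -8, n·H = -4.
Since n·G = -8 ≠ -4, G is off the plane and the points are not all coplanar.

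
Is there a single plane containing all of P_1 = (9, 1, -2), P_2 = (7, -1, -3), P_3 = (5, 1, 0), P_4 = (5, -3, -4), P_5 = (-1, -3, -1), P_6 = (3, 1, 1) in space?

Yes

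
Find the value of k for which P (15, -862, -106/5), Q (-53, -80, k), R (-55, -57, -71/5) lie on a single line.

Direction PR = (-70, 805, 7). From the x-coordinate of Q, the parameter along the line is τ = (-53 − 15)/(-70) = 34/35.
Then k = (-106/5) + 34/35·(7) = -72/5.

-72/5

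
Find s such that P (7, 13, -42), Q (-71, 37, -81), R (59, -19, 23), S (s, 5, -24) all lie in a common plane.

13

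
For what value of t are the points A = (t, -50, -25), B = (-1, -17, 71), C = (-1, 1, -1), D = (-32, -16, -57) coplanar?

-58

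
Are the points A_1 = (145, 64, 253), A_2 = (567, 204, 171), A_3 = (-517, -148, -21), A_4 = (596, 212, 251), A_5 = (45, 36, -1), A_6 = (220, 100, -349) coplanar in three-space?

Yes

The plane through A_1, A_2, A_3 has normal n = A_1A_2 × A_1A_3 = (-55744, 169912, 3216) and equation n·P = 3605136.
Checking the remaining points: n·A_4 = 3605136, n·A_5 = 3605136, n·A_6 = 3605136.
All equal 3605136, so all 6 points lie in one plane.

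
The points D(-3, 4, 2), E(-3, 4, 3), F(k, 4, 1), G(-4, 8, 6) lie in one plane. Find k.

Coplanarity ⇔ det[DE; DF; DG] = 0.
Expanding, this is linear in k: (4)k + (12) = 0.
So k = -3.

-3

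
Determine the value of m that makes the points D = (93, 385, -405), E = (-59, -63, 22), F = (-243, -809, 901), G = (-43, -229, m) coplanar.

356

Normal to plane DEF: n = (-75250, 55040, 30960); plane equation n·P = 1653350.
Requiring n·G = 1653350: (30960)m + (-9368410) = 1653350.
So m = 356.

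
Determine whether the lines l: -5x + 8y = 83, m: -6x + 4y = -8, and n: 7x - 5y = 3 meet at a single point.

Lines aᵢx + bᵢy = cᵢ with pairwise distinct directions are concurrent exactly when det[aᵢ bᵢ cᵢ] = 0.
Here the determinant is 2.
Nonzero, so no common point exists.

No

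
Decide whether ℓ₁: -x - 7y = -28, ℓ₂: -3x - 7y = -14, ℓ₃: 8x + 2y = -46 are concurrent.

Yes

Lines aᵢx + bᵢy = cᵢ with pairwise distinct directions are concurrent exactly when det[aᵢ bᵢ cᵢ] = 0.
Here the determinant is 0.
It vanishes, so the lines are concurrent at (-7, 5).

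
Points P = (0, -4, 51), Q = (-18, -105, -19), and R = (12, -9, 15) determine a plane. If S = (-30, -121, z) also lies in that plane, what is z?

-7

Coplanarity requires PQ · (PR × PS) = 0.
PQ = (-18, -101, -70), PR = (12, -5, -36); the triple product is linear in z with coefficient 1302 and constant term 9114.
Setting it to zero: z = -7.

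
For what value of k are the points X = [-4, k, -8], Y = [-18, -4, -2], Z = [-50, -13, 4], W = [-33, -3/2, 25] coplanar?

The points are coplanar iff XY · (XZ × XW) = 0.
Expanding, this is linear in k: (-774)k + (-774) = 0.
So k = -1.

-1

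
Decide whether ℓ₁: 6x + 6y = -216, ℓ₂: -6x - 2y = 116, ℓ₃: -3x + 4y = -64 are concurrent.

The three lines meet at one point iff the augmented coefficient matrix [aᵢ bᵢ cᵢ] has rank < 3, i.e. its determinant vanishes.
Here the determinant is 72.
Nonzero, so no common point exists.

No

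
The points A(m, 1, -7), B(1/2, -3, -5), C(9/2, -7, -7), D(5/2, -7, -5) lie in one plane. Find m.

The points are coplanar iff AB · (AC × AD) = 0.
Expanding, this is linear in m: (8)m + (-4) = 0.
So m = 1/2.

1/2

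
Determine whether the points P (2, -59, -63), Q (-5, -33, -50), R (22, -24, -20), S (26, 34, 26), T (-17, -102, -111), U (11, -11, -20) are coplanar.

The plane through P, Q, R has normal n = PQ × PR = (663, 561, -765) and equation n·X = 16422.
Checking the remaining points: n·S = 16422, n·T = 16422, n·U = 16422.
All equal 16422, so all 6 points lie in one plane.

Yes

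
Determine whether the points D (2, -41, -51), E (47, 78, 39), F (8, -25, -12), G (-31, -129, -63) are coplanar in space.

No

A normal to the plane through D, E, F is n = DE × DF = (3201, -1215, 6).
The plane has equation n·P = 55911. For G: n·G = 57126.
57126 ≠ 55911, so G is off the plane.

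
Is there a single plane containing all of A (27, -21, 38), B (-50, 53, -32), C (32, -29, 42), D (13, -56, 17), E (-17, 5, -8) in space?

No

The plane through A, B, C has normal n = AB × AC = (-264, -42, 246) and equation n·P = 3102.
Checking the remaining points: n·D = 3102, n·E = 2310.
Since n·E = 2310 ≠ 3102, E is off the plane and the points are not all coplanar.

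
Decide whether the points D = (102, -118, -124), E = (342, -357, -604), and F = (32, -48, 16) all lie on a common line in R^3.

DE = (240, -239, -480), DF = (-70, 70, 140).
DE × DF = (140, 0, 70).
The cross product is nonzero, so the points do not lie on one line.

No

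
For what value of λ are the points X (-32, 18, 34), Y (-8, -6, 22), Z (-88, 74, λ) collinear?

62

Direction XY = (24, -24, -12). From the x-coordinate of Z, the parameter along the line is τ = (-88 − (-32))/24 = -7/3.
Then λ = 34 + (-7/3)·(-12) = 62.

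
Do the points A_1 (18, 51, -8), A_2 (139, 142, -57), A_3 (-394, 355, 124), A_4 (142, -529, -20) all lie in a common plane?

With A_1 as base: A_1A_2 = (121, 91, -49), A_1A_3 = (-412, 304, 132), A_1A_4 = (124, -580, -12).
A_1A_3 × A_1A_4 = (72912, 11424, 201264).
A_1A_2 · (A_1A_3 × A_1A_4) = 0.
The scalar triple product vanishes, so the four points are coplanar.

Yes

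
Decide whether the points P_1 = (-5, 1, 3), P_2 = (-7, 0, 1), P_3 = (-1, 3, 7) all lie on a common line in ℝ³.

P_1P_2 = (-2, -1, -2), P_1P_3 = (4, 2, 4).
P_1P_2 × P_1P_3 = (0, 0, 0).
The cross product vanishes, so the three points are collinear.

Yes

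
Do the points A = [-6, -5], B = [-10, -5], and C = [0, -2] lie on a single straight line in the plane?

No

AB = (-4, 0), AC = (6, 3).
det[AB; AC] = (-4)(3) − (0)(6) = -12.
The determinant is nonzero, so they are not collinear.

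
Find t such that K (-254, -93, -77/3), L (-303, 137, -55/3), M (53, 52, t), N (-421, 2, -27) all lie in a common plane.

-11

Normal to plane KLN: n = (-3010/3, -1290, 33755); plane equation n·P = -1474685/3.
Requiring n·M = -1474685/3: (33755)t + (-360770/3) = -1474685/3.
So t = -11.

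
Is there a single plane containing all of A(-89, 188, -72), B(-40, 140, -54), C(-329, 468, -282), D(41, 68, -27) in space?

With A as base: AB = (49, -48, 18), AC = (-240, 280, -210), AD = (130, -120, 45).
AC × AD = (-12600, -16500, -7600).
AB · (AC × AD) = 37800.
Since 37800 ≠ 0, the four points are not coplanar.

No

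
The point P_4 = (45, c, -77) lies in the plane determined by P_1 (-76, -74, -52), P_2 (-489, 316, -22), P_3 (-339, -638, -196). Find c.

-269

The plane through P_1, P_2, P_3 has equation −39240x − 67362y + 335502z = -9479076.
Substituting P_4: (-67362)c + (-27599454) = -9479076, so c = -269.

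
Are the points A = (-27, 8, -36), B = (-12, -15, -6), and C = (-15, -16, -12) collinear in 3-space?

AB = (15, -23, 30), AC = (12, -24, 24).
AB × AC = (168, 0, -84).
The cross product is nonzero, so the points do not lie on one line.

No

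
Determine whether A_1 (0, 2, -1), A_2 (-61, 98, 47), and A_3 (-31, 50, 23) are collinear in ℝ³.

A_1A_2 = (-61, 96, 48), A_1A_3 = (-31, 48, 24).
Comparing components 3 and 1: (48)(-31) − (-61)(24) = -24 ≠ 0, so A_1A_2 and A_1A_3 are not parallel and the points are not collinear.

No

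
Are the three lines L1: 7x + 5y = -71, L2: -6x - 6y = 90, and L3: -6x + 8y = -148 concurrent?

Yes

Lines aᵢx + bᵢy = cᵢ with pairwise distinct directions are concurrent exactly when det[aᵢ bᵢ cᵢ] = 0.
Here the determinant is 0.
It vanishes, so the lines are concurrent at (2, -17).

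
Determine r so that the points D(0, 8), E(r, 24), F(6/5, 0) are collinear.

The three points are collinear iff det[DE; DF] = 0.
This determinant is linear in r: (-8)r + (-96/5) = 0, so r = -12/5.

-12/5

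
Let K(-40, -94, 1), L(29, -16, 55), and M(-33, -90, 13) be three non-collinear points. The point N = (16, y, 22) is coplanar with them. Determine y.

-17

A normal to the plane is n = KL × KM = (720, -450, -270).
N lies in the plane iff n · KN = 0.
This gives (-450)y + (-7650) = 0, so y = -17.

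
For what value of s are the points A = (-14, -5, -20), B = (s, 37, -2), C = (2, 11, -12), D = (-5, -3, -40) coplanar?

29

Coplanarity ⇔ det[AB; AC; AD] = 0.
Expanding, this is linear in s: (-336)s + (9744) = 0.
So s = 29.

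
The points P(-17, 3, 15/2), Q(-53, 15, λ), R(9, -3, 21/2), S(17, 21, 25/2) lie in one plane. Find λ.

Coplanarity ⇔ det[PQ; PR; PS] = 0.
Expanding, this is linear in λ: (672)λ + (-2352) = 0.
So λ = 7/2.

7/2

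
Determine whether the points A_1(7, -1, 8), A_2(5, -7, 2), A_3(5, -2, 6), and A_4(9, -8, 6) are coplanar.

No

The four points are coplanar iff the 3×3 determinant with rows A_1A_2, A_1A_3, A_1A_4 is zero.
Rows: (-2, -6, -6), (-2, -1, -2), (2, -7, -2).
Expanding along the first row: (-2)(-12) − (-6)(8) + (-6)(16) = -24.
Nonzero ⇒ not coplanar.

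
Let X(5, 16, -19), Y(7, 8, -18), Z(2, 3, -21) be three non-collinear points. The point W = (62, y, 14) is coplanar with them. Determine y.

A normal to the plane is n = XY × XZ = (29, 1, -50).
W lies in the plane iff n · XW = 0.
This gives (1)y + (-13) = 0, so y = 13.

13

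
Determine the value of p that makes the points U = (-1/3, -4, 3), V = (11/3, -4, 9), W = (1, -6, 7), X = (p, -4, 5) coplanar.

1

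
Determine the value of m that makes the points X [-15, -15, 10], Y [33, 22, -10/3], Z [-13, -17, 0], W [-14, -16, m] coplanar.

The points are coplanar iff XY · (XZ × XW) = 0.
Expanding, this is linear in m: (-170)m + (850) = 0.
So m = 5.

5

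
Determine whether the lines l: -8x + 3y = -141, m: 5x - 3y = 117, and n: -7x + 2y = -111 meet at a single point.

No

The three lines meet at one point iff the augmented coefficient matrix [aᵢ bᵢ cᵢ] has rank < 3, i.e. its determinant vanishes.
Here the determinant is -33.
Nonzero, so no common point exists.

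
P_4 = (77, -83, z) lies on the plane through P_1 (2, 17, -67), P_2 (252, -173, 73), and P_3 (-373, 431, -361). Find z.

3

A normal to the plane is n = P_1P_2 × P_1P_3 = (-2100, 21000, 32250).
P_4 lies in the plane iff n · P_1P_4 = 0.
This gives (32250)z + (-96750) = 0, so z = 3.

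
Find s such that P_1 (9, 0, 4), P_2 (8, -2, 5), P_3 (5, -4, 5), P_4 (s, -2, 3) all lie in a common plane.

4

Coplanarity ⇔ det[P_1P_2; P_1P_3; P_1P_4] = 0.
Expanding, this is linear in s: (2)s + (-8) = 0.
So s = 4.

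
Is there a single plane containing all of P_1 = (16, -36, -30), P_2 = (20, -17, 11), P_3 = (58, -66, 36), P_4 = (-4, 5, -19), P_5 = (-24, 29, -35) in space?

Yes

The plane through P_1, P_2, P_3 has normal n = P_1P_2 × P_1P_3 = (2484, 1458, -918) and equation n·P = 14796.
Checking the remaining points: n·P_4 = 14796, n·P_5 = 14796.
All equal 14796, so all 5 points lie in one plane.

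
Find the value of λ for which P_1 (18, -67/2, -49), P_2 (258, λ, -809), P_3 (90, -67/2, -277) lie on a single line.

Collinearity requires P_1P_2 × P_1P_3 = 0; each component is linear in λ.
The x-component gives (-228)λ + (-7638) = 0, so λ = -67/2.
The remaining components then also vanish.

-67/2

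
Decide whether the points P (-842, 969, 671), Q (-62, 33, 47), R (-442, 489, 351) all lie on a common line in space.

Yes

PQ = (780, -936, -624), PR = (400, -480, -320).
PQ × PR = (0, 0, 0).
The cross product vanishes, so the three points are collinear.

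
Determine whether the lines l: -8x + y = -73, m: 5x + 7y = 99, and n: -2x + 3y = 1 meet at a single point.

Yes

Intersecting l and m: solving the 2×2 system gives (x, y) = (10, 7).
Substitute into n: (-2)(10) + (3)(7) = 1.
This equals 1, so (10, 7) lies on all three lines and they are concurrent.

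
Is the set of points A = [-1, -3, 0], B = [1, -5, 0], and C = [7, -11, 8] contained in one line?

AB = (2, -2, 0), AC = (8, -8, 8).
Comparing components 2 and 3: (-2)(8) − (0)(-8) = -16 ≠ 0, so AB and AC are not parallel and the points are not collinear.

No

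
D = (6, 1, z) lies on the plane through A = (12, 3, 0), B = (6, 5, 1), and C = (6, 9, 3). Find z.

The plane through A, B, C has equation 12y − 24z = 36.
Substituting D: (-24)z + (12) = 36, so z = -1.

-1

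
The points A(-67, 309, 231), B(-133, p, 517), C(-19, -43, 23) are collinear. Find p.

Direction AC = (48, -352, -208). From the x-coordinate of B, the parameter along the line is τ = (-133 − (-67))/48 = -11/8.
Then p = 309 + (-11/8)·(-352) = 793.

793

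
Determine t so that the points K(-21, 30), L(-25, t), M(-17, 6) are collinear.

The three points are collinear iff det[KL; KM] = 0.
This determinant is linear in t: (-4)t + (216) = 0, so t = 54.

54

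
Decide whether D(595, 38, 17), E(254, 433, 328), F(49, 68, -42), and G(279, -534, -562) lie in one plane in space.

Yes

With D as base: DE = (-341, 395, 311), DF = (-546, 30, -59), DG = (-316, -572, -579).
DF × DG = (-51118, -297490, 321792).
DE · (DF × DG) = 0.
The scalar triple product vanishes, so the four points are coplanar.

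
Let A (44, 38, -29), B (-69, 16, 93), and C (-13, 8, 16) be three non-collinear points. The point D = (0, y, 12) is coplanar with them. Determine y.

Coplanarity requires AB · (AC × AD) = 0.
AB = (-113, -22, 122), AC = (-57, -30, 45); the triple product is linear in y with coefficient -1869 and constant term 41118.
Setting it to zero: y = 22.

22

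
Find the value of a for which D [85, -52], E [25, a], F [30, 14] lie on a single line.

20

The three points are collinear iff det[DE; DF] = 0.
This determinant is linear in a: (55)a + (-1100) = 0, so a = 20.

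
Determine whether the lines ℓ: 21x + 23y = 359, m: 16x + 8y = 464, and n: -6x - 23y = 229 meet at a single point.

Lines aᵢx + bᵢy = cᵢ with pairwise distinct directions are concurrent exactly when det[aᵢ bᵢ cᵢ] = 0.
Here the determinant is -600.
Nonzero, so no common point exists.

No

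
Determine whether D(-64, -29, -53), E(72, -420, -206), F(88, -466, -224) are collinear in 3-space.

Yes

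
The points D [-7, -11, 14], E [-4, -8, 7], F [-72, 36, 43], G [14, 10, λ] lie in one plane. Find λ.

-35

Normal to plane DEF: n = (416, 368, 336); plane equation n·P = -2256.
Requiring n·G = -2256: (336)λ + (9504) = -2256.
So λ = -35.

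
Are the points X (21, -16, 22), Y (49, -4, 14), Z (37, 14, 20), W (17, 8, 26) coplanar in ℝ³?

Yes

With X as base: XY = (28, 12, -8), XZ = (16, 30, -2), XW = (-4, 24, 4).
XZ × XW = (168, -56, 504).
XY · (XZ × XW) = 0.
The scalar triple product vanishes, so the four points are coplanar.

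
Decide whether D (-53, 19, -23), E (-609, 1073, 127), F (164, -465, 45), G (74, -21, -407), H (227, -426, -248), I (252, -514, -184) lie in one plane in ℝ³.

The plane through D, E, F has normal n = DE × DF = (144272, 70358, 40386) and equation n·P = -7238492.
Checking the remaining points: n·G = -7238492, n·H = -7238492, n·I = -7238492.
All equal -7238492, so all 6 points lie in one plane.

Yes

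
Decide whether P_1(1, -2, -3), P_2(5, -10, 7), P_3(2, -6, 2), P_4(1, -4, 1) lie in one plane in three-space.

No

The four points are coplanar iff the 3×3 determinant with rows P_1P_2, P_1P_3, P_1P_4 is zero.
Rows: (4, -8, 10), (1, -4, 5), (0, -2, 4).
Expanding along the first row: (4)(-6) − (-8)(4) + (10)(-2) = -12.
Nonzero ⇒ not coplanar.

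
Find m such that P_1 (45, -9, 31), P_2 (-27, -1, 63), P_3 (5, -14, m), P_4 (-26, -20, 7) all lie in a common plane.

Normal to plane P_1P_2P_4: n = (160, -4000, 1360); plane equation n·P = 85360.
Requiring n·P_3 = 85360: (1360)m + (56800) = 85360.
So m = 21.

21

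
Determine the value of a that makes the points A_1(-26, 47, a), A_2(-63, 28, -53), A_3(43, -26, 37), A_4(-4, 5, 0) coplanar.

-6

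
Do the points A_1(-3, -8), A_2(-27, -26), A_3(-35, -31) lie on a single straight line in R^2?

No

A_1A_2 = (-24, -18), A_1A_3 = (-32, -23).
If collinear, A_1A_3 would be a scalar multiple of A_1A_2. But (-24)·(-23) ≠ (-18)·(-32) (difference -24), so they are not parallel; the points are not collinear.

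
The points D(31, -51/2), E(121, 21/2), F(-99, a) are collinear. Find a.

-155/2

The three points are collinear iff det[DE; DF] = 0.
This determinant is linear in a: (90)a + (6975) = 0, so a = -155/2.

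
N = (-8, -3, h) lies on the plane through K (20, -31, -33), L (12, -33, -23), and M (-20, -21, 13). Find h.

A normal to the plane is n = KL × KM = (-192, -32, -160).
N lies in the plane iff n · KN = 0.
This gives (-160)h + (-800) = 0, so h = -5.

-5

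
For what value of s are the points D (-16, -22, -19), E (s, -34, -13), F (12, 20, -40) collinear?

-24

Collinearity requires DE × DF = 0; each component is linear in s.
The y-component gives (21)s + (504) = 0, so s = -24.
The remaining components then also vanish.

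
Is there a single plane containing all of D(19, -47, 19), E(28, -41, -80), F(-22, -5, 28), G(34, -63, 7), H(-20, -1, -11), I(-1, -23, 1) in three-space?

No

The plane through D, E, F has normal n = DE × DF = (4212, 3978, 624) and equation n·P = -95082.
Checking the remaining points: n·G = -103038, n·H = -95082, n·I = -95082.
Since n·G = -103038 ≠ -95082, G is off the plane and the points are not all coplanar.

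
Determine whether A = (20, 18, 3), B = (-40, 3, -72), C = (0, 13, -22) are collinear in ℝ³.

Yes

AB = (-60, -15, -75), AC = (-20, -5, -25).
AB × AC = (0, 0, 0).
The cross product vanishes, so the three points are collinear.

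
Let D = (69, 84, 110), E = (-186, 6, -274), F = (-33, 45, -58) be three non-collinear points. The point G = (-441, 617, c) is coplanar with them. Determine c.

Coplanarity requires DE · (DF × DG) = 0.
DE = (-255, -78, -384), DF = (-102, -39, -168); the triple product is linear in c with coefficient 1989 and constant term -1221246.
Setting it to zero: c = 614.

614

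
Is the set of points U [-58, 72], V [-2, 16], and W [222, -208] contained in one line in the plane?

UV = (56, -56), UW = (280, -280).
det[UV; UW] = (56)(-280) − (-56)(280) = 0.
The determinant is zero, so the points are collinear.

Yes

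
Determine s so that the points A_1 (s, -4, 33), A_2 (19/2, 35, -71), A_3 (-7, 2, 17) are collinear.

Collinearity requires A_1A_2 × A_1A_3 = 0; each component is linear in s.
The y-component gives (88)s + (880) = 0, so s = -10.
The remaining components then also vanish.

-10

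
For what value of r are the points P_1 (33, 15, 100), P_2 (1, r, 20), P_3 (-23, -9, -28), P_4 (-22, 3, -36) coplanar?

9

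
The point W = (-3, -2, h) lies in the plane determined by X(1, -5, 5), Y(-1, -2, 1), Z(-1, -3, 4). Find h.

6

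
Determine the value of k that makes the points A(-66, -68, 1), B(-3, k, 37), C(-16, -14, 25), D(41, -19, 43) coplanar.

Coplanarity ⇔ det[AB; AC; AD] = 0.
Expanding, this is linear in k: (468)k + (-19188) = 0.
So k = 41.

41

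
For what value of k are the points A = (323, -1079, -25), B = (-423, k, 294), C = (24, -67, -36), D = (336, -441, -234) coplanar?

Coplanarity ⇔ det[AB; AC; AD] = 0.
Expanding, this is linear in k: (-62634)k + (19917612) = 0.
So k = 318.

318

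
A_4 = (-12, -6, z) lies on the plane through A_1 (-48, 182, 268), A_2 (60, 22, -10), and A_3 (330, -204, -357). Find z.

The plane through A_1, A_2, A_3 has equation −7308x − 37584y + 18792z = -1453248.
Substituting A_4: (18792)z + (313200) = -1453248, so z = -94.

-94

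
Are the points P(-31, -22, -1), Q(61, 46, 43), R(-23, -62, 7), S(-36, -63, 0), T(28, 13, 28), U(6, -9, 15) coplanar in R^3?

The plane through P, Q, R has normal n = PQ × PR = (2304, -384, -4224) and equation n·X = -58752.
Checking the remaining points: n·S = -58752, n·T = -58752, n·U = -46080.
Since n·U = -46080 ≠ -58752, U is off the plane and the points are not all coplanar.

No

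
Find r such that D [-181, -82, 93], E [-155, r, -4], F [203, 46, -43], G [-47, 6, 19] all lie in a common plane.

70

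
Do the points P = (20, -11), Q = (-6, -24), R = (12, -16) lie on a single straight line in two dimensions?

PQ = (-26, -13), PR = (-8, -5).
If collinear, PR would be a scalar multiple of PQ. But (-26)·(-5) ≠ (-13)·(-8) (difference 26), so they are not parallel; the points are not collinear.

No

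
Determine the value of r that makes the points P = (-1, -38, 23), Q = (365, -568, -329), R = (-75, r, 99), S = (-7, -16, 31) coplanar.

Normal to plane PQS: n = (3504, -816, 4872); plane equation n·X = 139560.
Requiring n·R = 139560: (-816)r + (219528) = 139560.
So r = 98.

98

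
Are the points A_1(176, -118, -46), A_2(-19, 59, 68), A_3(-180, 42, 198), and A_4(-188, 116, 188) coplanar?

Yes

The four points are coplanar iff the 3×3 determinant with rows A_1A_2, A_1A_3, A_1A_4 is zero.
Rows: (-195, 177, 114), (-356, 160, 244), (-364, 234, 234).
Expanding along the first row: (-195)(-19656) − (177)(5512) + (114)(-25064) = 0.
Zero determinant ⇒ coplanar.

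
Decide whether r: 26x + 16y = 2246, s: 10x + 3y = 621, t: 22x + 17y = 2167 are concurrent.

Yes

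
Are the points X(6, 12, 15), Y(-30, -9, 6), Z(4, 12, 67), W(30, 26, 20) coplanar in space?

No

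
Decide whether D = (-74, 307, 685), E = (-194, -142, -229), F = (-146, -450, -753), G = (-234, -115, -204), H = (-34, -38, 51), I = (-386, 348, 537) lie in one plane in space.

The plane through D, E, F has normal n = DE × DF = (-46236, -106752, 58512) and equation n·P = 10729320.
Checking the remaining points: n·G = 11159256, n·H = 8612712, n·I = 12118344.
Since n·G = 11159256 ≠ 10729320, G is off the plane and the points are not all coplanar.

No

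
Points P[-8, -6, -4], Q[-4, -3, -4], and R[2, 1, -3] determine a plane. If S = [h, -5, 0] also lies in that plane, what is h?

-4

Coplanarity requires PQ · (PR × PS) = 0.
PQ = (4, 3, 0), PR = (10, 7, 1); the triple product is linear in h with coefficient 3 and constant term 12.
Setting it to zero: h = -4.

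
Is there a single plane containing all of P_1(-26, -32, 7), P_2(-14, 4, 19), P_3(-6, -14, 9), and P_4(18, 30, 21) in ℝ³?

Yes

The four points are coplanar iff the 3×3 determinant with rows P_1P_2, P_1P_3, P_1P_4 is zero.
Rows: (12, 36, 12), (20, 18, 2), (44, 62, 14).
Expanding along the first row: (12)(128) − (36)(192) + (12)(448) = 0.
Zero determinant ⇒ coplanar.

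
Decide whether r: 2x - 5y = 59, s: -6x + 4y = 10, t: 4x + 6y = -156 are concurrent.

No

Lines aᵢx + bᵢy = cᵢ with pairwise distinct directions are concurrent exactly when det[aᵢ bᵢ cᵢ] = 0.
Here the determinant is 44.
Nonzero, so no common point exists.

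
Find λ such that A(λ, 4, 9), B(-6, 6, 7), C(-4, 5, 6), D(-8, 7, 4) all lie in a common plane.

-2

Coplanarity ⇔ det[AB; AC; AD] = 0.
Expanding, this is linear in λ: (-4)λ + (-8) = 0.
So λ = -2.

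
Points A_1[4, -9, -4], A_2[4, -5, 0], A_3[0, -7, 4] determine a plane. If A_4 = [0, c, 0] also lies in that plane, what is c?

-11

A normal to the plane is n = A_1A_2 × A_1A_3 = (24, -16, 16).
A_4 lies in the plane iff n · A_1A_4 = 0.
This gives (-16)c + (-176) = 0, so c = -11.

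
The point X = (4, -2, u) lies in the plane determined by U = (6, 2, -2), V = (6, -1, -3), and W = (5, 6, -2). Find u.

-6

Coplanarity requires UV · (UW × UX) = 0.
UV = (0, -3, -1), UW = (-1, 4, 0); the triple product is linear in u with coefficient -3 and constant term -18.
Setting it to zero: u = -6.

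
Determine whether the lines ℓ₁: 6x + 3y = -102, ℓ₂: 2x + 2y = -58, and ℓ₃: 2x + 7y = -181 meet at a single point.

No

Lines aᵢx + bᵢy = cᵢ with pairwise distinct directions are concurrent exactly when det[aᵢ bᵢ cᵢ] = 0.
Here the determinant is -18.
Nonzero, so no common point exists.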